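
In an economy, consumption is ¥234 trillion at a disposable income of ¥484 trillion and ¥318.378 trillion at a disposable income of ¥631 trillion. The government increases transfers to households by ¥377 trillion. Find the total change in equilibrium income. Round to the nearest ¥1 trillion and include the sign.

+¥508 trillion

MPC = ΔC/ΔYd = (318.378 − 234)/(631 − 484) = 84.378/147 = 0.574.
The transfer change shifts disposable income by +¥377 trillion, so first-round consumption changes by c·ΔTR = 0.574 × (+¥377 trillion) = +¥216.398 trillion.
Expenditure multiplier = 1/(1 − MPC) = 1/(1 − 0.574) = 1/0.426 ≈ 2.347.
The transfer multiplier is c × k ≈ 1.347, so ΔY = k × (c·ΔTR) = (+¥216.398 trillion) / 0.426 ≈ +¥508 trillion.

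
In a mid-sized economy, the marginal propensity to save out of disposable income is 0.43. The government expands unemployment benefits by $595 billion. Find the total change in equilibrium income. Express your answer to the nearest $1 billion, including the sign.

+$789 billion

MPC = 1 − MPS = 1 − 0.43 = 0.57.
The transfer change shifts disposable income by +$595 billion, so first-round consumption changes by c·ΔTR = 0.57 × (+$595 billion) = +$339.15 billion.
Expenditure multiplier = 1/(1 − MPC) = 1/(1 − 0.57) = 1/0.43 ≈ 2.326.
The transfer multiplier is c × k ≈ 1.326, so ΔY = k × (c·ΔTR) = (+$339.15 billion) / 0.43 ≈ +$789 billion.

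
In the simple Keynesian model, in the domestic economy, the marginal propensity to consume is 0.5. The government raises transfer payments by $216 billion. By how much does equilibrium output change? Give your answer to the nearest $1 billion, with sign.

The transfer change shifts disposable income by +$216 billion, so first-round consumption changes by c·ΔTR = 0.5 × (+$216 billion) = +$108 billion.
Expenditure multiplier = 1/(1 − MPC) = 1/(1 − 0.5) = 1/0.5 = 2.
The transfer multiplier is c × k = 1, so ΔY = k × (c·ΔTR) = (+$108 billion) / 0.5 = +$216 billion.

+$216 billion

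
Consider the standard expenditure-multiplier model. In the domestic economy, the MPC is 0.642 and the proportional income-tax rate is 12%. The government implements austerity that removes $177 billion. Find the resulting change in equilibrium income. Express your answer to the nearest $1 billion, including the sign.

−$407 billion

Government-spending multiplier = 1/(1 − c(1−t)) = 1/(1 − 0.642×0.88) = 1/0.43504 ≈ 2.299.
ΔY = k × ΔG = (−$177 billion) / 0.43504 ≈ −$407 billion.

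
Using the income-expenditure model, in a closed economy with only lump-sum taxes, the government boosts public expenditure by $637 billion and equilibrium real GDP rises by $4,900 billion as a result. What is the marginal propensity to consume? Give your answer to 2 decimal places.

Implied spending multiplier k = ΔY/ΔG = 4,900/637 ≈ 7.6923.
Since k = 1/(1 − MPC), MPC = 1 − 1/k = 1 − ΔG/ΔY = 1 − 637/4,900 = 0.87.

0.87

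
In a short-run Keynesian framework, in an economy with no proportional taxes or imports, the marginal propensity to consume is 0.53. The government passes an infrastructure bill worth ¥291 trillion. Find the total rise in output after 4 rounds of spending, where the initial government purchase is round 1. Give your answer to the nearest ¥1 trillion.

¥570 trillion

Round 1 adds ΔG = ¥291 trillion; each later round is MPC = 0.53 times the previous.
After 4 rounds: 291 + 154.23 + 81.7419 + 43.323207 = ΔG·(1 − c^4)/(1 − c) = 291 × (1 − 0.07890481)/0.47 ≈ ¥570 trillion.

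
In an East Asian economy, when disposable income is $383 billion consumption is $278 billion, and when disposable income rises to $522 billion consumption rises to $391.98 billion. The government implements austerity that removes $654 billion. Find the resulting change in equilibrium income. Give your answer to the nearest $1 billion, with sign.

MPC = ΔC/ΔYd = (391.98 − 278)/(522 − 383) = 113.98/139 = 0.82.
Government-spending multiplier = 1/(1 − MPC) = 1/(1 − 0.82) = 1/0.18 ≈ 5.556.
ΔY = k × ΔG = (−$654 billion) / 0.18 ≈ −$3,633 billion.

−$3,633 billion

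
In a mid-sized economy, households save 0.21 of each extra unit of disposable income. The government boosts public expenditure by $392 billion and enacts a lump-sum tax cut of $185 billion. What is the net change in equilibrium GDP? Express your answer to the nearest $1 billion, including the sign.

MPC = 1 − MPS = 1 − 0.21 = 0.79.
Expenditure multiplier = 1/(1 − MPC) = 1/(1 − 0.79) = 1/0.21 ≈ 4.762.
ΔG contributes k·ΔG = (+$392 billion) / 0.21 ≈ +$1,866.7 billion.
ΔT of −$185 billion changes first-round spending by −c·ΔT = +$146.15 billion, contributing k·(−c·ΔT) = (+$146.15 billion) / 0.21 ≈ +$696 billion.
Net ΔY = k(ΔG − c·ΔT) = (+$538.15 billion) / 0.21 ≈ +$2,563 billion.

+$2,563 billion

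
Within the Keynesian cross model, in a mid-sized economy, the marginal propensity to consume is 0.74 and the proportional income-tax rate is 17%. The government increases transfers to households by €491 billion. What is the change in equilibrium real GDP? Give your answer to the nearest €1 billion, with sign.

+€942 billion

The transfer change shifts disposable income by +€491 billion, so first-round consumption changes by c·ΔTR = 0.74 × (+€491 billion) = +€363.34 billion.
Expenditure multiplier = 1/(1 − c(1−t)) = 1/(1 − 0.74×0.83) = 1/0.3858 ≈ 2.592.
The transfer multiplier is c × k ≈ 1.918, so ΔY = k × (c·ΔTR) = (+€363.34 billion) / 0.3858 ≈ +€942 billion.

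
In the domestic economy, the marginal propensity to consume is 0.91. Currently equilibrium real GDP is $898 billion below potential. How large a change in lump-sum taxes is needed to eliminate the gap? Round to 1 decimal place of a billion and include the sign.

−$88.8 billion

Spending multiplier = 1/(1 − MPC) = 1/(1 − 0.91) = 1/0.09 ≈ 11.111.
Tax multiplier = −c·k = −0.91/0.09 ≈ −10.111. Need ΔY = +$898 billion, so ΔT = ΔY/(−c·k) = −(+$898 billion) × 0.09 / 0.91 ≈ −$88.8 billion.
The government should cut lump-sum taxes by $88.8 billion.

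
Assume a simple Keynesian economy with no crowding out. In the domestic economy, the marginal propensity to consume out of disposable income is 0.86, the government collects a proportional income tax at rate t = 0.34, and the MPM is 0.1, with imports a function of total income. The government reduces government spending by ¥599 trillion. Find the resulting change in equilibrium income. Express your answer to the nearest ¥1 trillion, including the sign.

Spending multiplier = 1/(1 − c(1−t) + m) = 1/(1 − 0.86×0.66 + 0.1) = 1/0.5324 ≈ 1.878.
ΔY = k × ΔG = (−¥599 trillion) / 0.5324 ≈ −¥1,125 trillion.

−¥1,125 trillion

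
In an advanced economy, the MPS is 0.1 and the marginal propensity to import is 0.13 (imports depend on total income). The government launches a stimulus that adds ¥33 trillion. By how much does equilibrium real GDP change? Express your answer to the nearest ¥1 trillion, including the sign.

MPC = 1 − MPS = 1 − 0.1 = 0.9.
Government-spending multiplier = 1/(1 − c + m) = 1/(1 − 0.9 + 0.13) = 1/0.23 ≈ 4.348.
ΔY = k × ΔG = (+¥33 trillion) / 0.23 ≈ +¥143 trillion.

+¥143 trillion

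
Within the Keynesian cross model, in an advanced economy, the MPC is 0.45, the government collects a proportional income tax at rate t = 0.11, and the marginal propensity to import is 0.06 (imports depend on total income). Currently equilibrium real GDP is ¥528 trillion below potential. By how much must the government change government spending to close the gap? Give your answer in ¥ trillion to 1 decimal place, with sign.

Spending multiplier = 1/(1 − c(1−t) + m) = 1/(1 − 0.45×0.89 + 0.06) = 1/0.6595 ≈ 1.516.
Need ΔY = +¥528 trillion, so ΔG = ΔY/k = (+¥528 trillion) × 0.6595 ≈ +¥348.2 trillion.
The government should increase government spending by ¥348.2 trillion.

+¥348.2 trillion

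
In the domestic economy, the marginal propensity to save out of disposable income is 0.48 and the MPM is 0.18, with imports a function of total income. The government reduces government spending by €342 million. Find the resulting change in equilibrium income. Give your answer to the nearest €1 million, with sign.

−€518 million

MPC = 1 − MPS = 1 − 0.48 = 0.52.
Government-spending multiplier = 1/(1 − c + m) = 1/(1 − 0.52 + 0.18) = 1/0.66 ≈ 1.515.
ΔY = k × ΔG = (−€342 million) / 0.66 ≈ −€518 million.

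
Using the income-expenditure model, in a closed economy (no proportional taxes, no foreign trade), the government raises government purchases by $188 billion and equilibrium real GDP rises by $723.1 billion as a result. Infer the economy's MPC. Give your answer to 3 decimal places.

Implied spending multiplier k = ΔY/ΔG = 723.1/188 ≈ 3.8463.
Since k = 1/(1 − MPC), MPC = 1 − 1/k = 1 − ΔG/ΔY = 1 − 188/723.1 ≈ 0.740.

0.740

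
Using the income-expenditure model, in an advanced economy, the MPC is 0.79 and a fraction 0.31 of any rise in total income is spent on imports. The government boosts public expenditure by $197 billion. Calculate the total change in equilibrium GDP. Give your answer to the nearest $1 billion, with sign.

Spending multiplier = 1/(1 − c + m) = 1/(1 − 0.79 + 0.31) = 1/0.52 ≈ 1.923.
ΔY = k × ΔG = (+$197 billion) / 0.52 ≈ +$379 billion.

+$379 billion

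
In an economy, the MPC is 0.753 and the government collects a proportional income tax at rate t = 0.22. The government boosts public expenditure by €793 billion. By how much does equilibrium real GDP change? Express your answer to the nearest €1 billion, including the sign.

+€1,922 billion

Spending multiplier = 1/(1 − c(1−t)) = 1/(1 − 0.753×0.78) = 1/0.41266 ≈ 2.423.
ΔY = k × ΔG = (+€793 billion) / 0.41266 ≈ +€1,922 billion.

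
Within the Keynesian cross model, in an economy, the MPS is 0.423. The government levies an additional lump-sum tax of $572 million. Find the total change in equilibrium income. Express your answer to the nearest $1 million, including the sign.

−$780 million

MPC = 1 − MPS = 1 − 0.423 = 0.577.
A lump-sum tax change of +$572 million shifts disposable income by −$572 million; first-round consumption changes by −c × ΔT = −0.577 × (+$572 million) = −$330.044 million.
Expenditure multiplier = 1/(1 − MPC) = 1/(1 − 0.577) = 1/0.423 ≈ 2.364.
The tax multiplier is −c × k ≈ −1.364, so ΔY = k × (−c·ΔT) = (−$330.044 million) / 0.423 ≈ −$780 million.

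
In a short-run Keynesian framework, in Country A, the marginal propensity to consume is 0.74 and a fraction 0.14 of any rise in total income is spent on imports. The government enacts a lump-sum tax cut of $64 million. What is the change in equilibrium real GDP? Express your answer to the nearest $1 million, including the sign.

+$118 million

A lump-sum tax change of −$64 million shifts disposable income by +$64 million; first-round consumption changes by −c × ΔT = −0.74 × (−$64 million) = +$47.36 million.
Expenditure multiplier = 1/(1 − c + m) = 1/(1 − 0.74 + 0.14) = 1/0.4 = 2.5.
The tax multiplier is −c × k = −1.85, so ΔY = k × (−c·ΔT) = (+$47.36 million) / 0.4 ≈ +$118 million.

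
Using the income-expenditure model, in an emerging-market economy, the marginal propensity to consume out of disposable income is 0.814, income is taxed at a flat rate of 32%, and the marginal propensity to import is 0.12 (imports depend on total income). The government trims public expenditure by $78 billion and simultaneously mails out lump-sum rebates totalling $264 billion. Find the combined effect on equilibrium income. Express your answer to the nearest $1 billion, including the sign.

Expenditure multiplier = 1/(1 − c(1−t) + m) = 1/(1 − 0.814×0.68 + 0.12) = 1/0.56648 ≈ 1.765.
ΔG contributes k·ΔG = (−$78 billion) / 0.56648 ≈ −$137.7 billion.
ΔT of −$264 billion changes first-round spending by −c·ΔT = +$214.896 billion, contributing k·(−c·ΔT) = (+$214.896 billion) / 0.56648 ≈ +$379.4 billion.
Net ΔY = k(ΔG − c·ΔT) = (+$136.896 billion) / 0.56648 ≈ +$242 billion.

+$242 billion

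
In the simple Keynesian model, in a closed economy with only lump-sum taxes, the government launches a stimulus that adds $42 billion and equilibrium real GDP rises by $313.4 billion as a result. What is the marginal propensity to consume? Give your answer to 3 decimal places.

Implied spending multiplier k = ΔY/ΔG = 313.4/42 ≈ 7.4619.
Since k = 1/(1 − MPC), MPC = 1 − 1/k = 1 − ΔG/ΔY = 1 − 42/313.4 ≈ 0.866.

0.866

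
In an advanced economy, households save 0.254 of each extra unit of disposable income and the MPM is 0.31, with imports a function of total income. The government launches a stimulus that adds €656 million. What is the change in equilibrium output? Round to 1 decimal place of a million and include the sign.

+€1,163.1 million

MPC = 1 − MPS = 1 − 0.254 = 0.746.
Expenditure multiplier = 1/(1 − c + m) = 1/(1 − 0.746 + 0.31) = 1/0.564 ≈ 1.773.
ΔY = k × ΔG = (+€656 million) / 0.564 ≈ +€1,163.1 million.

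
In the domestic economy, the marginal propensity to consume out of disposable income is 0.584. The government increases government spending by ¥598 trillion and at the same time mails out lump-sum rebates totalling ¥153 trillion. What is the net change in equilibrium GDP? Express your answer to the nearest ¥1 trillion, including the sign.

+¥1,652 trillion

Expenditure multiplier = 1/(1 − MPC) = 1/(1 − 0.584) = 1/0.416 ≈ 2.404.
ΔG contributes k·ΔG = (+¥598 trillion) / 0.416 = +¥1,437.5 trillion.
ΔT of −¥153 trillion changes first-round spending by −c·ΔT = +¥89.352 trillion, contributing k·(−c·ΔT) = (+¥89.352 trillion) / 0.416 ≈ +¥214.8 trillion.
Net ΔY = k(ΔG − c·ΔT) = (+¥687.352 trillion) / 0.416 ≈ +¥1,652 trillion.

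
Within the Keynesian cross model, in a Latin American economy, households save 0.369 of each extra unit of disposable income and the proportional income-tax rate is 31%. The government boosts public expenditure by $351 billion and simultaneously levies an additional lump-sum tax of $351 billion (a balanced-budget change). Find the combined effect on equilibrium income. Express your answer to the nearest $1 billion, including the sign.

+$229 billion

MPC = 1 − MPS = 1 − 0.369 = 0.631.
Expenditure multiplier = 1/(1 − c(1−t)) = 1/(1 − 0.631×0.69) = 1/0.56461 ≈ 1.771.
ΔG contributes k·ΔG = (+$351 billion) / 0.56461 ≈ +$621.7 billion.
ΔT of +$351 billion changes first-round spending by −c·ΔT = −$221.481 billion, contributing k·(−c·ΔT) = (−$221.481 billion) / 0.56461 ≈ −$392.3 billion.
Net ΔY = k(ΔG − c·ΔT) = (+$129.519 billion) / 0.56461 ≈ +$229 billion.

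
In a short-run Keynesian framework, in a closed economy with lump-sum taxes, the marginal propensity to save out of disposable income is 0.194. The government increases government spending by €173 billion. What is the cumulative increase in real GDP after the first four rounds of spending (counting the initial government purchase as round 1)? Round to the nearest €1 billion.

MPC = 1 − MPS = 1 − 0.194 = 0.806.
Round 1 adds ΔG = €173 billion; each later round is MPC = 0.806 times the previous.
After 4 rounds: 173 + 139.438 + 112.387028 + 90.583944568 = ΔG·(1 − c^4)/(1 − c) = 173 × (1 − 0.422026932496)/0.194 ≈ €515 billion.

€515 billion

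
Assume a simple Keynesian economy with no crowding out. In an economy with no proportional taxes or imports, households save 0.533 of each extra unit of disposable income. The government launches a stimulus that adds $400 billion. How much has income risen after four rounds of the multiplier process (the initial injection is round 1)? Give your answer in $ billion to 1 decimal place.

$714.8 billion

MPC = 1 − MPS = 1 − 0.533 = 0.467.
Round 1 adds ΔG = $400 billion; each later round is MPC = 0.467 times the previous.
After 4 rounds: 400 + 186.8 + 87.2356 + 40.7390252 = ΔG·(1 − c^4)/(1 − c) = 400 × (1 − 0.047562811921)/0.533 ≈ $714.8 billion.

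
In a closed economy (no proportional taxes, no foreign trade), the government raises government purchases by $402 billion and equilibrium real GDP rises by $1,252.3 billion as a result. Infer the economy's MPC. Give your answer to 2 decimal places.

0.68

Implied spending multiplier k = ΔY/ΔG = 1,252.3/402 ≈ 3.1152.
Since k = 1/(1 − MPC), MPC = 1 − 1/k = 1 − ΔG/ΔY = 1 − 402/1,252.3 ≈ 0.68.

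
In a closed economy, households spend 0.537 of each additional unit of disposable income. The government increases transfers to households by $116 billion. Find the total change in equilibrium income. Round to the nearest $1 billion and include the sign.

+$135 billion

The transfer change shifts disposable income by +$116 billion, so first-round consumption changes by c·ΔTR = 0.537 × (+$116 billion) = +$62.292 billion.
Expenditure multiplier = 1/(1 − MPC) = 1/(1 − 0.537) = 1/0.463 ≈ 2.16.
The transfer multiplier is c × k ≈ 1.16, so ΔY = k × (c·ΔTR) = (+$62.292 billion) / 0.463 ≈ +$135 billion.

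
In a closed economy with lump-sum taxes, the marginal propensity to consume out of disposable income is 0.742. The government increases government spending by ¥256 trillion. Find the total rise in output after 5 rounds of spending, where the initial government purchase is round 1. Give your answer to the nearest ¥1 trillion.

¥769 trillion

Round 1 adds ΔG = ¥256 trillion; each later round is MPC = 0.742 times the previous.
After 5 rounds: 256 + 189.952 + 140.944384 + 104.580732928 + 77.598903832576 = ΔG·(1 − c^5)/(1 − c) = 256 × (1 − 0.224915572827232)/0.258 ≈ ¥769 trillion.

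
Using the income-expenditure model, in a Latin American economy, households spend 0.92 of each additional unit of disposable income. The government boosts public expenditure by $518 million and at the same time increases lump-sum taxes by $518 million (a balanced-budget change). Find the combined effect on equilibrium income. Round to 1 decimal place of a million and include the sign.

+$518.0 million

Expenditure multiplier = 1/(1 − MPC) = 1/(1 − 0.92) = 1/0.08 = 12.5.
ΔG contributes k·ΔG = (+$518 million) / 0.08 = +$6,475 million.
ΔT of +$518 million changes first-round spending by −c·ΔT = −$476.56 million, contributing k·(−c·ΔT) = (−$476.56 million) / 0.08 = −$5,957 million.
With ΔG = ΔT and no other leakages, the balanced-budget multiplier is 1, so ΔY = ΔG = +$518 million.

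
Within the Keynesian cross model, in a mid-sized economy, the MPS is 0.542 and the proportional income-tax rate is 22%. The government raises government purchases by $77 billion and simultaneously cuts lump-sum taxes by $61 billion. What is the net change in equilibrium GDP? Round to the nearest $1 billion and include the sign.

MPC = 1 − MPS = 1 − 0.542 = 0.458.
Expenditure multiplier = 1/(1 − c(1−t)) = 1/(1 − 0.458×0.78) = 1/0.64276 ≈ 1.556.
ΔG contributes k·ΔG = (+$77 billion) / 0.64276 ≈ +$119.8 billion.
ΔT of −$61 billion changes first-round spending by −c·ΔT = +$27.938 billion, contributing k·(−c·ΔT) = (+$27.938 billion) / 0.64276 ≈ +$43.5 billion.
Net ΔY = k(ΔG − c·ΔT) = (+$104.938 billion) / 0.64276 ≈ +$163 billion.

+$163 billion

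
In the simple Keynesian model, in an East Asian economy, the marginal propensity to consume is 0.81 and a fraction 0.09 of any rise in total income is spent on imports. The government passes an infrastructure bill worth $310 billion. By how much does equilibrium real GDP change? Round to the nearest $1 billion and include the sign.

+$1,107 billion

Expenditure multiplier = 1/(1 − c + m) = 1/(1 − 0.81 + 0.09) = 1/0.28 ≈ 3.571.
ΔY = k × ΔG = (+$310 billion) / 0.28 ≈ +$1,107 billion.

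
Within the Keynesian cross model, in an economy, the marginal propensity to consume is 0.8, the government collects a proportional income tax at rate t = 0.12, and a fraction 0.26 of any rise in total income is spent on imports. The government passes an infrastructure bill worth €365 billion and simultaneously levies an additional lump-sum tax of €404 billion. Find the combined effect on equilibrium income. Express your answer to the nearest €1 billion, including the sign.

Expenditure multiplier = 1/(1 − c(1−t) + m) = 1/(1 − 0.8×0.88 + 0.26) = 1/0.556 ≈ 1.799.
ΔG contributes k·ΔG = (+€365 billion) / 0.556 ≈ +€656.5 billion.
ΔT of +€404 billion changes first-round spending by −c·ΔT = −€323.2 billion, contributing k·(−c·ΔT) = (−€323.2 billion) / 0.556 ≈ −€581.3 billion.
Net ΔY = k(ΔG − c·ΔT) = (+€41.8 billion) / 0.556 ≈ +€75 billion.

+€75 billion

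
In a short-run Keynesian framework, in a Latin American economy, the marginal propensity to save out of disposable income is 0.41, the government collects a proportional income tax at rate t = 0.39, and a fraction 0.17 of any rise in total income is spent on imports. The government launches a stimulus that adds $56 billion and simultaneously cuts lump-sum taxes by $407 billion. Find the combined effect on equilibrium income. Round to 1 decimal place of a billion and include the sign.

MPC = 1 − MPS = 1 − 0.41 = 0.59.
Expenditure multiplier = 1/(1 − c(1−t) + m) = 1/(1 − 0.59×0.61 + 0.17) = 1/0.8101 ≈ 1.234.
ΔG contributes k·ΔG = (+$56 billion) / 0.8101 ≈ +$69.1 billion.
ΔT of −$407 billion changes first-round spending by −c·ΔT = +$240.13 billion, contributing k·(−c·ΔT) = (+$240.13 billion) / 0.8101 ≈ +$296.4 billion.
Net ΔY = k(ΔG − c·ΔT) = (+$296.13 billion) / 0.8101 ≈ +$365.5 billion.

+$365.5 billion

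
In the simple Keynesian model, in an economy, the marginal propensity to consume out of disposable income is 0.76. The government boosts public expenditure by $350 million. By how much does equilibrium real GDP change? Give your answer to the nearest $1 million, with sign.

Government-spending multiplier = 1/(1 − MPC) = 1/(1 − 0.76) = 1/0.24 ≈ 4.167.
ΔY = k × ΔG = (+$350 million) / 0.24 ≈ +$1,458 million.

+$1,458 million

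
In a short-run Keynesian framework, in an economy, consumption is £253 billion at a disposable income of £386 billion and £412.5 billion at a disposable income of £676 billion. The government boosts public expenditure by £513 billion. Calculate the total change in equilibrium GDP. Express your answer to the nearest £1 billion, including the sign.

MPC = ΔC/ΔYd = (412.5 − 253)/(676 − 386) = 159.5/290 = 0.55.
Government-spending multiplier = 1/(1 − MPC) = 1/(1 − 0.55) = 1/0.45 ≈ 2.222.
ΔY = k × ΔG = (+£513 billion) / 0.45 = +£1,140 billion.

+£1,140 billion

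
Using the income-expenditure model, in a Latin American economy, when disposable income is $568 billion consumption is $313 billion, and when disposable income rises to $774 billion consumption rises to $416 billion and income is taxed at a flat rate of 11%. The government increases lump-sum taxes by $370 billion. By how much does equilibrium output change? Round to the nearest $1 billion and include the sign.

MPC = ΔC/ΔYd = (416 − 313)/(774 − 568) = 103/206 = 0.5.
A lump-sum tax change of +$370 billion shifts disposable income by −$370 billion; first-round consumption changes by −c × ΔT = −0.5 × (+$370 billion) = −$185 billion.
Expenditure multiplier = 1/(1 − c(1−t)) = 1/(1 − 0.5×0.89) = 1/0.555 ≈ 1.802.
The tax multiplier is −c × k ≈ −0.901, so ΔY = k × (−c·ΔT) = (−$185 billion) / 0.555 ≈ −$333 billion.

−$333 billion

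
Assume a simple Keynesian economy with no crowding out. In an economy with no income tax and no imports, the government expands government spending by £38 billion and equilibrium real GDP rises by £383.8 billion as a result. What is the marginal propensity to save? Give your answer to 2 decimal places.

0.10

Implied spending multiplier k = ΔY/ΔG = 383.8/38 = 10.1.
Since k = 1/(1 − MPC), MPC = 1 − 1/k = 1 − ΔG/ΔY = 1 − 38/383.8 ≈ 0.90.
MPS = 1 − MPC = 0.10.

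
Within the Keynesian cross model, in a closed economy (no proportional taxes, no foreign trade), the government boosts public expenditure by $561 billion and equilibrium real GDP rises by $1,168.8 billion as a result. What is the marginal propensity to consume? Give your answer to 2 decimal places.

0.52

Implied spending multiplier k = ΔY/ΔG = 1,168.8/561 ≈ 2.0834.
Since k = 1/(1 − MPC), MPC = 1 − 1/k = 1 − ΔG/ΔY = 1 − 561/1,168.8 ≈ 0.52.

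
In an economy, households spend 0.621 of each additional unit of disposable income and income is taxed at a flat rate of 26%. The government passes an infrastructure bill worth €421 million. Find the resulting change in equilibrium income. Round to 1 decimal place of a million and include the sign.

Expenditure multiplier = 1/(1 − c(1−t)) = 1/(1 − 0.621×0.74) = 1/0.54046 ≈ 1.85.
ΔY = k × ΔG = (+€421 million) / 0.54046 ≈ +€779 million.

+€779.0 million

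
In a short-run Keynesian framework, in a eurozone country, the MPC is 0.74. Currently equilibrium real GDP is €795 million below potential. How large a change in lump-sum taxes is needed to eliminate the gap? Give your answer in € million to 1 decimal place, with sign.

−€279.3 million

Spending multiplier = 1/(1 − MPC) = 1/(1 − 0.74) = 1/0.26 ≈ 3.846.
Tax multiplier = −c·k = −0.74/0.26 ≈ −2.846. Need ΔY = +€795 million, so ΔT = ΔY/(−c·k) = −(+€795 million) × 0.26 / 0.74 ≈ −€279.3 million.
The government should cut lump-sum taxes by €279.3 million.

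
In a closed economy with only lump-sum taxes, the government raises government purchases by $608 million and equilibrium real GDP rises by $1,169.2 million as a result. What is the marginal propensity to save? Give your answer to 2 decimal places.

Implied spending multiplier k = ΔY/ΔG = 1,169.2/608 ≈ 1.923.
Since k = 1/(1 − MPC), MPC = 1 − 1/k = 1 − ΔG/ΔY = 1 − 608/1,169.2 ≈ 0.48.
MPS = 1 − MPC = 0.52.

0.52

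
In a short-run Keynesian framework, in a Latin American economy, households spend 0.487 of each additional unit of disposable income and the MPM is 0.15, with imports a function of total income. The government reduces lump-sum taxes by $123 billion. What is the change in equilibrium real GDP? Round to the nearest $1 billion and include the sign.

A lump-sum tax change of −$123 billion shifts disposable income by +$123 billion; first-round consumption changes by −c × ΔT = −0.487 × (−$123 billion) = +$59.901 billion.
Expenditure multiplier = 1/(1 − c + m) = 1/(1 − 0.487 + 0.15) = 1/0.663 ≈ 1.508.
The tax multiplier is −c × k ≈ −0.735, so ΔY = k × (−c·ΔT) = (+$59.901 billion) / 0.663 ≈ +$90 billion.

+$90 billion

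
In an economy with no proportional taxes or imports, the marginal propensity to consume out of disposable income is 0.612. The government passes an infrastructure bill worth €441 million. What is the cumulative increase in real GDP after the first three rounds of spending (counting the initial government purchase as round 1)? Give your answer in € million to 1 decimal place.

€876.1 million

Round 1 adds ΔG = €441 million; each later round is MPC = 0.612 times the previous.
After 3 rounds: 441 + 269.892 + 165.173904 = ΔG·(1 − c^3)/(1 − c) = 441 × (1 − 0.229220928)/0.388 ≈ €876.1 million.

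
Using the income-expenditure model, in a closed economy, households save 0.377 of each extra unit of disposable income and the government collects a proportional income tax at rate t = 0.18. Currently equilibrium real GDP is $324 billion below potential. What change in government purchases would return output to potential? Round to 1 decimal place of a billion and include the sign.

MPC = 1 − MPS = 1 − 0.377 = 0.623.
Spending multiplier = 1/(1 − c(1−t)) = 1/(1 − 0.623×0.82) = 1/0.48914 ≈ 2.044.
Need ΔY = +$324 billion, so ΔG = ΔY/k = (+$324 billion) × 0.48914 ≈ +$158.5 billion.
The government should increase government purchases by $158.5 billion.

+$158.5 billion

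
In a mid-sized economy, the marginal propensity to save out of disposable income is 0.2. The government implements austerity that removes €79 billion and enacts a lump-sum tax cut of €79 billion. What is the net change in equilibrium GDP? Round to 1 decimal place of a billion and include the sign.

MPC = 1 − MPS = 1 − 0.2 = 0.8.
Expenditure multiplier = 1/(1 − MPC) = 1/(1 − 0.8) = 1/0.2 = 5.
ΔG contributes k·ΔG = (−€79 billion) / 0.2 = −€395 billion.
ΔT of −€79 billion changes first-round spending by −c·ΔT = +€63.2 billion, contributing k·(−c·ΔT) = (+€63.2 billion) / 0.2 = +€316 billion.
With ΔG = ΔT and no other leakages, the balanced-budget multiplier is 1, so ΔY = ΔG = −€79 billion.

−€79.0 billion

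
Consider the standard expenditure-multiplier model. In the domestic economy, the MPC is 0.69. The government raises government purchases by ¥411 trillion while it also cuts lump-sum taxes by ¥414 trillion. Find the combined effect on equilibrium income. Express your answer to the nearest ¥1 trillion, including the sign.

+¥2,247 trillion

Expenditure multiplier = 1/(1 − MPC) = 1/(1 − 0.69) = 1/0.31 ≈ 3.226.
ΔG contributes k·ΔG = (+¥411 trillion) / 0.31 ≈ +¥1,325.8 trillion.
ΔT of −¥414 trillion changes first-round spending by −c·ΔT = +¥285.66 trillion, contributing k·(−c·ΔT) = (+¥285.66 trillion) / 0.31 ≈ +¥921.5 trillion.
Net ΔY = k(ΔG − c·ΔT) = (+¥696.66 trillion) / 0.31 ≈ +¥2,247 trillion.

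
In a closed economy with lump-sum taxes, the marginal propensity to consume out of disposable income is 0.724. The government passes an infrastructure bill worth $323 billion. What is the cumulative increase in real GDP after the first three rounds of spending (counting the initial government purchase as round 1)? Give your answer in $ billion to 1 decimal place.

Round 1 adds ΔG = $323 billion; each later round is MPC = 0.724 times the previous.
After 3 rounds: 323 + 233.852 + 169.308848 = ΔG·(1 − c^3)/(1 − c) = 323 × (1 − 0.379503424)/0.276 ≈ $726.2 billion.

$726.2 billion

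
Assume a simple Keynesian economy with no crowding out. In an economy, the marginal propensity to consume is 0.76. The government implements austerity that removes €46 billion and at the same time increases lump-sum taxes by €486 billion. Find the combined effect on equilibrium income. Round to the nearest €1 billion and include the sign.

Expenditure multiplier = 1/(1 − MPC) = 1/(1 − 0.76) = 1/0.24 ≈ 4.167.
ΔG contributes k·ΔG = (−€46 billion) / 0.24 ≈ −€191.7 billion.
ΔT of +€486 billion changes first-round spending by −c·ΔT = −€369.36 billion, contributing k·(−c·ΔT) = (−€369.36 billion) / 0.24 = −€1,539 billion.
Net ΔY = k(ΔG − c·ΔT) = (−€415.36 billion) / 0.24 ≈ −€1,731 billion.

−€1,731 billion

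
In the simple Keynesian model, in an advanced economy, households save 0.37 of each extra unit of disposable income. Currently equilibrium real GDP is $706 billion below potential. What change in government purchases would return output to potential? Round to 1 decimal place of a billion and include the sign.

+$261.2 billion

MPC = 1 − MPS = 1 − 0.37 = 0.63.
Spending multiplier = 1/(1 − MPC) = 1/(1 − 0.63) = 1/0.37 ≈ 2.703.
Need ΔY = +$706 billion, so ΔG = ΔY/k = (+$706 billion) × 0.37 ≈ +$261.2 billion.
The government should increase government purchases by $261.2 billion.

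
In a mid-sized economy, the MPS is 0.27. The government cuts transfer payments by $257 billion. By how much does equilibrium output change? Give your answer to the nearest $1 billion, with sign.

−$695 billion

MPC = 1 − MPS = 1 − 0.27 = 0.73.
The transfer change shifts disposable income by −$257 billion, so first-round consumption changes by c·ΔTR = 0.73 × (−$257 billion) = −$187.61 billion.
Expenditure multiplier = 1/(1 − MPC) = 1/(1 − 0.73) = 1/0.27 ≈ 3.704.
The transfer multiplier is c × k ≈ 2.704, so ΔY = k × (c·ΔTR) = (−$187.61 billion) / 0.27 ≈ −$695 billion.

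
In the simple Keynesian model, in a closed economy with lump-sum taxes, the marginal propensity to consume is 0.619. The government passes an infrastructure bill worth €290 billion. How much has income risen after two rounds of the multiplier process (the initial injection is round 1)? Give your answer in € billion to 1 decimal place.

€469.5 billion

Round 1 adds ΔG = €290 billion; each later round is MPC = 0.619 times the previous.
After 2 rounds: 290 + 179.51 = ΔG·(1 − c^2)/(1 − c) = 290 × (1 − 0.383161)/0.381 ≈ €469.5 billion.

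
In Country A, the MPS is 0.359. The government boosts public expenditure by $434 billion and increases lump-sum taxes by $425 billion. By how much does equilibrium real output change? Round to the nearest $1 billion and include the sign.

+$450 billion

MPC = 1 − MPS = 1 − 0.359 = 0.641.
Expenditure multiplier = 1/(1 − MPC) = 1/(1 − 0.641) = 1/0.359 ≈ 2.786.
ΔG contributes k·ΔG = (+$434 billion) / 0.359 ≈ +$1,208.9 billion.
ΔT of +$425 billion changes first-round spending by −c·ΔT = −$272.425 billion, contributing k·(−c·ΔT) = (−$272.425 billion) / 0.359 ≈ −$758.8 billion.
Net ΔY = k(ΔG − c·ΔT) = (+$161.575 billion) / 0.359 ≈ +$450 billion.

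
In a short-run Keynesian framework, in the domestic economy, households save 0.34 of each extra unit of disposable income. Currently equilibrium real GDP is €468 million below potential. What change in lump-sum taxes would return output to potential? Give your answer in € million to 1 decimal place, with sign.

−€241.1 million

MPC = 1 − MPS = 1 − 0.34 = 0.66.
Spending multiplier = 1/(1 − MPC) = 1/(1 − 0.66) = 1/0.34 ≈ 2.941.
Tax multiplier = −c·k = −0.66/0.34 ≈ −1.941. Need ΔY = +€468 million, so ΔT = ΔY/(−c·k) = −(+€468 million) × 0.34 / 0.66 ≈ −€241.1 million.
The government should cut lump-sum taxes by €241.1 million.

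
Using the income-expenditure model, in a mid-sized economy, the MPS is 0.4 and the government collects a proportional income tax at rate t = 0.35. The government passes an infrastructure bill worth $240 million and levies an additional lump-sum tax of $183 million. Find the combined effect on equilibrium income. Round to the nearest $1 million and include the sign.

+$213 million

MPC = 1 − MPS = 1 − 0.4 = 0.6.
Expenditure multiplier = 1/(1 − c(1−t)) = 1/(1 − 0.6×0.65) = 1/0.61 ≈ 1.639.
ΔG contributes k·ΔG = (+$240 million) / 0.61 ≈ +$393.4 million.
ΔT of +$183 million changes first-round spending by −c·ΔT = −$109.8 million, contributing k·(−c·ΔT) = (−$109.8 million) / 0.61 = −$180 million.
Net ΔY = k(ΔG − c·ΔT) = (+$130.2 million) / 0.61 ≈ +$213 million.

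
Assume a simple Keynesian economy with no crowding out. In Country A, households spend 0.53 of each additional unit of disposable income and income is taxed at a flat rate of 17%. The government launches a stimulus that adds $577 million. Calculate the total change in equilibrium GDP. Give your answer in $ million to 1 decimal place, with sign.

+$1,030.2 million

Government-spending multiplier = 1/(1 − c(1−t)) = 1/(1 − 0.53×0.83) = 1/0.5601 ≈ 1.785.
ΔY = k × ΔG = (+$577 million) / 0.5601 ≈ +$1,030.2 million.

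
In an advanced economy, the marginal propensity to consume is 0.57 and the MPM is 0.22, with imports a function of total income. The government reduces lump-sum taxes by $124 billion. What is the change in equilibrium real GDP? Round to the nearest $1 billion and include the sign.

+$109 billion

A lump-sum tax change of −$124 billion shifts disposable income by +$124 billion; first-round consumption changes by −c × ΔT = −0.57 × (−$124 billion) = +$70.68 billion.
Expenditure multiplier = 1/(1 − c + m) = 1/(1 − 0.57 + 0.22) = 1/0.65 ≈ 1.538.
The tax multiplier is −c × k ≈ −0.877, so ΔY = k × (−c·ΔT) = (+$70.68 billion) / 0.65 ≈ +$109 billion.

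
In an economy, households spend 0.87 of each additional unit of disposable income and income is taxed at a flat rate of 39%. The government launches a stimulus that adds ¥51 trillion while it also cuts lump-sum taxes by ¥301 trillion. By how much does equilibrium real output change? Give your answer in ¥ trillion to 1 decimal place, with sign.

Expenditure multiplier = 1/(1 − c(1−t)) = 1/(1 − 0.87×0.61) = 1/0.4693 ≈ 2.131.
ΔG contributes k·ΔG = (+¥51 trillion) / 0.4693 ≈ +¥108.7 trillion.
ΔT of −¥301 trillion changes first-round spending by −c·ΔT = +¥261.87 trillion, contributing k·(−c·ΔT) = (+¥261.87 trillion) / 0.4693 ≈ +¥558 trillion.
Net ΔY = k(ΔG − c·ΔT) = (+¥312.87 trillion) / 0.4693 ≈ +¥666.7 trillion.

+¥666.7 trillion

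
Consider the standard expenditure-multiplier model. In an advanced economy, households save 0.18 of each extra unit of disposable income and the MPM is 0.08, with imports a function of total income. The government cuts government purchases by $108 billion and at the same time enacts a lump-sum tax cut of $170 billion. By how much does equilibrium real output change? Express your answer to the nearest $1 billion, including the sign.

MPC = 1 − MPS = 1 − 0.18 = 0.82.
Expenditure multiplier = 1/(1 − c + m) = 1/(1 − 0.82 + 0.08) = 1/0.26 ≈ 3.846.
ΔG contributes k·ΔG = (−$108 billion) / 0.26 ≈ −$415.4 billion.
ΔT of −$170 billion changes first-round spending by −c·ΔT = +$139.4 billion, contributing k·(−c·ΔT) = (+$139.4 billion) / 0.26 ≈ +$536.2 billion.
Net ΔY = k(ΔG − c·ΔT) = (+$31.4 billion) / 0.26 ≈ +$121 billion.

+$121 billion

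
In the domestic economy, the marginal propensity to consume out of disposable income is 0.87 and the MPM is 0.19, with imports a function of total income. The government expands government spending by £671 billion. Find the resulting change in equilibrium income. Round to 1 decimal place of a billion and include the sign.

Expenditure multiplier = 1/(1 − c + m) = 1/(1 − 0.87 + 0.19) = 1/0.32 = 3.125.
ΔY = k × ΔG = (+£671 billion) / 0.32 ≈ +£2,096.9 billion.

+£2,096.9 billion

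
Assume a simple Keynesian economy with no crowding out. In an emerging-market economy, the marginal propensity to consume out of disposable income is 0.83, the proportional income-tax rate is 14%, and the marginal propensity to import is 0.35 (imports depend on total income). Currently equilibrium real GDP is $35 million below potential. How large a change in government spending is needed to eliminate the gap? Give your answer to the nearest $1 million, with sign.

+$22 million

Spending multiplier = 1/(1 − c(1−t) + m) = 1/(1 − 0.83×0.86 + 0.35) = 1/0.6362 ≈ 1.572.
Need ΔY = +$35 million, so ΔG = ΔY/k = (+$35 million) × 0.6362 ≈ +$22 million.
The government should increase government spending by $22 million.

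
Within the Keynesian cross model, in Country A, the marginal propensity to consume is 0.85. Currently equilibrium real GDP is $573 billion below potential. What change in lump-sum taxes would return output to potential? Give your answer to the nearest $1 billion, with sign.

−$101 billion

Spending multiplier = 1/(1 − MPC) = 1/(1 − 0.85) = 1/0.15 ≈ 6.667.
Tax multiplier = −c·k = −0.85/0.15 ≈ −5.667. Need ΔY = +$573 billion, so ΔT = ΔY/(−c·k) = −(+$573 billion) × 0.15 / 0.85 ≈ −$101 billion.
The government should cut lump-sum taxes by $101 billion.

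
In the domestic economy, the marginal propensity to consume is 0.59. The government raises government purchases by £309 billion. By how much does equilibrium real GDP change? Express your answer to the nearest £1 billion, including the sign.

Expenditure multiplier = 1/(1 − MPC) = 1/(1 − 0.59) = 1/0.41 ≈ 2.439.
ΔY = k × ΔG = (+£309 billion) / 0.41 ≈ +£754 billion.

+£754 billion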